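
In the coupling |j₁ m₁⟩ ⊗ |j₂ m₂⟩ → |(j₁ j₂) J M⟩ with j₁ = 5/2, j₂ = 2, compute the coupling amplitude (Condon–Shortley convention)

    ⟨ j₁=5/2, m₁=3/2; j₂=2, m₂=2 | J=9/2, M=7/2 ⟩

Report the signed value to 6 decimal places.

+0.745356

triangle: 0!×5!×4!/10! = 2880/3628800
(j±m)!: 4!×1!×4!×0!×8!×1! = 23224320
prefactor² = (2J+1)×Δ×N² = 184320
  k=0: +1/(0!×0!×1!×4!×4!×0!) = 1/576
Σ = 1/576  ⇒  CG² = 184320×1/576² = 5/9
CG = +√(5/9) = +0.745356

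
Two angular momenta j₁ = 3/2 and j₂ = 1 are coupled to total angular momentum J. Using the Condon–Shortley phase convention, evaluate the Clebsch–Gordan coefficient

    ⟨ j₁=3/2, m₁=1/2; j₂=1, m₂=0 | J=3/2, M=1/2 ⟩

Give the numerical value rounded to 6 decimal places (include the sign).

+0.258199  (= +√(1/15))

√[4·1!2!1!/5! · 2!1!1!1!2!1!] = √(4/15)
  +(−1)^0/∏(0,1,1,1,1,0)! = 1  (running 1)
  +(−1)^1/∏(1,0,0,0,2,1)! = -1/2  (running 1/2)
⟨..|..⟩ = √(4/15)·(1/2) = +0.258199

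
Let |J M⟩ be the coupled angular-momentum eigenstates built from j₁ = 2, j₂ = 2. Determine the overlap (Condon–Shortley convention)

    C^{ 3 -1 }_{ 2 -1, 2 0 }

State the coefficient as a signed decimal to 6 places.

triangle: 1!·3!·3!/8! = 36/40320
(j±m)!: 1!·3!·2!·2!·2!·4! = 1152
prefactor² = (2J+1)·Δ·N² = 36/5
  k=0: +1/(0!·1!·3!·2!·0!·1!) = 1/12
  k=1: −1/(1!·0!·2!·1!·1!·2!) = -1/4
Σ = -1/6  ⇒  CG² = 36/5·(-1/6)² = 1/5
CG = −√(1/5) = -0.447214

-0.447214  (= −√(1/5))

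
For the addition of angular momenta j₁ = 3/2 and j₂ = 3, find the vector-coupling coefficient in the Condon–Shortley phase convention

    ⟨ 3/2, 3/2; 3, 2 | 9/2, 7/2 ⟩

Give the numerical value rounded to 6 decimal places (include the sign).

√[10·0!3!6!/10! · 3!0!5!1!8!1!] = √(345600)
  +(−1)^0/∏(0,0,0,5,3,1)! = 1/720  (running 1/720)
⟨..|..⟩ = √(345600)·(1/720) = +0.816497

+√(2/3) ≈ +0.816497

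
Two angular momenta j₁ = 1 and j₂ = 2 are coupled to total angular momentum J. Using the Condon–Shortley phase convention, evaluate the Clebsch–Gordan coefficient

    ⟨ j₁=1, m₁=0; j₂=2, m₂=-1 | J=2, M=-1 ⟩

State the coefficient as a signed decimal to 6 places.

triangle: 1!*1!*3!/6! = 6/720
(j±m)!: 1!*1!*1!*3!*1!*3! = 36
prefactor² = (2J+1)*Δ*N² = 3/2
  k=0: +1/(0!*1!*1!*1!*0!*2!) = 1/2
  k=1: −1/(1!*0!*0!*0!*1!*3!) = -1/6
Σ = 1/3  ⇒  CG² = 3/2*1/3² = 1/6
CG = +√(1/6) = +0.408248

+√(1/6) = +0.408248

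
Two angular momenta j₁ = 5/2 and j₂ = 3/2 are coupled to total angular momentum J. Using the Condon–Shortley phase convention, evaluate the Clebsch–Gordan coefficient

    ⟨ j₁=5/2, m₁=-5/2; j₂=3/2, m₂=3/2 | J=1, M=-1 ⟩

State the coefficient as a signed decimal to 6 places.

j₁+j₂−J=3  J+j₁−j₂=2  J−j₁+j₂=0  j₁+j₂+J+1=6
(j₁±m₁, j₂±m₂, J±M) = (0,5,3,0,0,2)
P² = 72
sum k=3..3:
  [3] −1/12 = -1/12
S = -1/12
C² = P²·S² = 1/2 ; C = -0.707107

-0.707107  (= −√(1/2))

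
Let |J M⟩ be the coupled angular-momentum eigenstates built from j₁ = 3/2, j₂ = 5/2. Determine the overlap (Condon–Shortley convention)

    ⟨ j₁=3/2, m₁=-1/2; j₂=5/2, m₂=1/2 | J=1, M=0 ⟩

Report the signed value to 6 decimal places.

√[3·3!0!2!/6! · 1!2!3!2!1!1!] = √(6/5)
  +(−1)^2/∏(2,1,0,1,0,1)! = 1/2  (running 1/2)
⟨..|..⟩ = √(6/5)·(1/2) = +0.547723

+0.547723  (= +√(3/10))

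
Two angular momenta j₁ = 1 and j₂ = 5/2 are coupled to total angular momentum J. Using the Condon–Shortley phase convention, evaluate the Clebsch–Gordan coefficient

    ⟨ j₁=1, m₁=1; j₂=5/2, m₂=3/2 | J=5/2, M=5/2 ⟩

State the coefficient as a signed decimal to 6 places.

j₁+j₂−J=1  J+j₁−j₂=1  J−j₁+j₂=4  j₁+j₂+J+1=7
(j₁±m₁, j₂±m₂, J±M) = (2,0,4,1,5,0)
P² = 1152/7
sum k=0..0:
  [0] +1/24 = 1/24
S = 1/24
C² = P²·S² = 2/7 ; C = +0.534522

+0.534522  (= +√(2/7))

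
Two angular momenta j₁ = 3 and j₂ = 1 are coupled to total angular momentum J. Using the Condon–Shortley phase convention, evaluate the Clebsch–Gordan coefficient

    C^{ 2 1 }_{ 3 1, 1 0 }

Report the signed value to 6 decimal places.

−√(8/21) = -0.617213

triangle: 2!×4!×0!/7! = 48/5040
(j±m)!: 4!×2!×1!×1!×3!×1! = 288
prefactor² = (2J+1)×Δ×N² = 96/7
  k=1: −1/(1!×1!×1!×0!×3!×0!) = -1/6
Σ = -1/6  ⇒  CG² = 96/7×(-1/6)² = 8/21
CG = −√(8/21) = -0.617213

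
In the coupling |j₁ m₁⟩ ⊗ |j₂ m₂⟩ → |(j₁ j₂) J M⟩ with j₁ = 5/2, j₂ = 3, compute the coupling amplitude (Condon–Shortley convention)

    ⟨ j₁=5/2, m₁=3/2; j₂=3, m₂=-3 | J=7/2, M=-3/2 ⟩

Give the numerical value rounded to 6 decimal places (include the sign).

√[8·2!3!4!/10! · 4!1!0!6!2!5!] = √(18432/7)
  +(−1)^0/∏(0,2,1,0,2,4)! = 1/96  (running 1/96)
⟨..|..⟩ = √(18432/7)·(1/96) = +0.534522

+0.534522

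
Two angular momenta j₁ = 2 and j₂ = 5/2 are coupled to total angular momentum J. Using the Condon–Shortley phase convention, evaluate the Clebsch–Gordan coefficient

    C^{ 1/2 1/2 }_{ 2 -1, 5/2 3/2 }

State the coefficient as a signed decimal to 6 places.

−√(4/15) ≈ -0.516398

j₁+j₂−J=4  J+j₁−j₂=0  J−j₁+j₂=1  j₁+j₂+J+1=6
(j₁±m₁, j₂±m₂, J±M) = (1,3,4,1,1,0)
P² = 48/5
sum k=3..3:
  [3] −1/6 = -1/6
S = -1/6
C² = P²·S² = 4/15 ; C = -0.516398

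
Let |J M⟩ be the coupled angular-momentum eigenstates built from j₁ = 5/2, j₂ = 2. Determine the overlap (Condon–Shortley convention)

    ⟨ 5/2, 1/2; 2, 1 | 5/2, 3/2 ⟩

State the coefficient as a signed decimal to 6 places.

−√(6/35) ≈ -0.414039

triangle: 2!×3!×2!/8! = 24/40320
(j±m)!: 3!×2!×3!×1!×4!×1! = 1728
prefactor² = (2J+1)×Δ×N² = 216/35
  k=1: −1/(1!×1!×1!×2!×2!×0!) = -1/4
  k=2: +1/(2!×0!×0!×1!×3!×1!) = 1/12
Σ = -1/6  ⇒  CG² = 216/35×(-1/6)² = 6/35
CG = −√(6/35) = -0.414039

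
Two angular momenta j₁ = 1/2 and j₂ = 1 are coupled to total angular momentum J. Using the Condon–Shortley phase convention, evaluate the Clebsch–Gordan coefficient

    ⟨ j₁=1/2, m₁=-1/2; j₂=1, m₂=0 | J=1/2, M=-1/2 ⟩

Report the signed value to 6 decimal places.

−√(1/3) ≈ -0.577350

√[2·1!0!1!/3! · 0!1!1!1!0!1!] = √(1/3)
  +(−1)^1/∏(1,0,0,0,0,1)! = -1  (running -1)
⟨..|..⟩ = √(1/3)·(-1) = -0.577350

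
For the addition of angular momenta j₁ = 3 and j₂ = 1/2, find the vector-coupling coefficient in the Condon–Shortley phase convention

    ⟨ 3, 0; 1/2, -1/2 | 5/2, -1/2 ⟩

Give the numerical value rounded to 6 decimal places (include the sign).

+√(3/7) ≈ +0.654654

triangle: 1!*5!*0!/7! = 120/5040
(j±m)!: 3!*3!*0!*1!*2!*3! = 432
prefactor² = (2J+1)*Δ*N² = 432/7
  k=0: +1/(0!*1!*3!*0!*2!*0!) = 1/12
Σ = 1/12  ⇒  CG² = 432/7*1/12² = 3/7
CG = +√(3/7) = +0.654654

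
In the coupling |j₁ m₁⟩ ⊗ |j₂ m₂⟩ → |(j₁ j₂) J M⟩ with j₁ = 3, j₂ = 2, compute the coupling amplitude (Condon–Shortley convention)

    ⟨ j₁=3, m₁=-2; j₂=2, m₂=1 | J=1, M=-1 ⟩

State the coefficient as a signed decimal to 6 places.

√[3·4!2!0!/7! · 1!5!3!1!0!2!] = √(288/7)
  +(−1)^3/∏(3,1,2,0,0,0)! = -1/12  (running -1/12)
⟨..|..⟩ = √(288/7)·(-1/12) = -0.534522

−√(2/7) ≈ -0.534522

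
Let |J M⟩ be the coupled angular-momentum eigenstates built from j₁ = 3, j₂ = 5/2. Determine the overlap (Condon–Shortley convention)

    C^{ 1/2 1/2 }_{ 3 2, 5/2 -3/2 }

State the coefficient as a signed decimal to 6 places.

-0.487950  (= −√(5/21))

triangle: 5!*1!*0!/7! = 120/5040
(j±m)!: 5!*1!*1!*4!*1!*0! = 2880
prefactor² = (2J+1)*Δ*N² = 960/7
  k=1: −1/(1!*4!*0!*0!*1!*0!) = -1/24
Σ = -1/24  ⇒  CG² = 960/7*(-1/24)² = 5/21
CG = −√(5/21) = -0.487950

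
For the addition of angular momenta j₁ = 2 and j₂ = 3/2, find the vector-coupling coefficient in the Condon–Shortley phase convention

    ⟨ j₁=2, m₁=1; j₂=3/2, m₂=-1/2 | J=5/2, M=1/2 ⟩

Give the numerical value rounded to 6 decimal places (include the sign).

+0.597614

j₁+j₂−J=1  J+j₁−j₂=3  J−j₁+j₂=2  j₁+j₂+J+1=7
(j₁±m₁, j₂±m₂, J±M) = (3,1,1,2,3,2)
P² = 72/35
sum k=0..1:
  [0] +1/2 = 1/2
  [1] −1/12 = -1/12
S = 5/12
C² = P²·S² = 5/14 ; C = +0.597614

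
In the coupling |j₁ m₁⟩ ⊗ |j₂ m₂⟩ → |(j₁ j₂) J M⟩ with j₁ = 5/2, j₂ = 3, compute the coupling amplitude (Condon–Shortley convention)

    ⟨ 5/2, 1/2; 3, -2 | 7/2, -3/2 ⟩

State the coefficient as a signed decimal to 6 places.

+0.308607  (= +√(2/21))

√[8·2!3!4!/10! · 3!2!1!5!2!5!] = √(1536/7)
  +(−1)^0/∏(0,2,2,1,1,3)! = 1/24  (running 1/24)
  +(−1)^1/∏(1,1,1,0,2,4)! = -1/48  (running 1/48)
⟨..|..⟩ = √(1536/7)·(1/48) = +0.308607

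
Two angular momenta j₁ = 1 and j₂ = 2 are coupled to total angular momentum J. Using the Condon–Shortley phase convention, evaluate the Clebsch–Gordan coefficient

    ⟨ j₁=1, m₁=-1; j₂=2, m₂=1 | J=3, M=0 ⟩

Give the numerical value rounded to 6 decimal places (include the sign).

j₁+j₂−J=0  J+j₁−j₂=2  J−j₁+j₂=4  j₁+j₂+J+1=7
(j₁±m₁, j₂±m₂, J±M) = (0,2,3,1,3,3)
P² = 144/5
sum k=0..0:
  [0] +1/12 = 1/12
S = 1/12
C² = P²·S² = 1/5 ; C = +0.447214

+0.447214  (= +√(1/5))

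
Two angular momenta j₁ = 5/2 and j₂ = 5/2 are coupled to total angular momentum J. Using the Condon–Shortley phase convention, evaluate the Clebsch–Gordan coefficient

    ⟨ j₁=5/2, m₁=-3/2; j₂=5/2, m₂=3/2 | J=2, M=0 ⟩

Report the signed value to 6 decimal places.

j₁+j₂−J=3  J+j₁−j₂=2  J−j₁+j₂=2  j₁+j₂+J+1=8
(j₁±m₁, j₂±m₂, J±M) = (1,4,4,1,2,2)
P² = 48/7
sum k=2..3:
  [2] +1/8 = 1/8
  [3] −1/6 = -1/6
S = -1/24
C² = P²·S² = 1/84 ; C = -0.109109

−√(1/84) = -0.109109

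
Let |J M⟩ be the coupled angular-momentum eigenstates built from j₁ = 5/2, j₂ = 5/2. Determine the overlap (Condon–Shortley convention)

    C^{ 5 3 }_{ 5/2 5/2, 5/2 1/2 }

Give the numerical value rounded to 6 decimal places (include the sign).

triangle: 0!*5!*5!/11! = 14400/39916800
(j±m)!: 5!*0!*3!*2!*8!*2! = 116121600
prefactor² = (2J+1)*Δ*N² = 460800
  k=0: +1/(0!*0!*0!*3!*5!*2!) = 1/1440
Σ = 1/1440  ⇒  CG² = 460800*1/1440² = 2/9
CG = +√(2/9) = +0.471405

+0.471405  (= +√(2/9))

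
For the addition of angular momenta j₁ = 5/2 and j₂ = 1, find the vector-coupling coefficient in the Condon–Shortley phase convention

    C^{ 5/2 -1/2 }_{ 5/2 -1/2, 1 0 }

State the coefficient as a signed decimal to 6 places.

√[6·1!4!1!/7! · 2!3!1!1!2!3!] = √(144/35)
  +(−1)^0/∏(0,1,3,1,1,0)! = 1/6  (running 1/6)
  +(−1)^1/∏(1,0,2,0,2,1)! = -1/4  (running -1/12)
⟨..|..⟩ = √(144/35)·(-1/12) = -0.169031

−√(1/35) ≈ -0.169031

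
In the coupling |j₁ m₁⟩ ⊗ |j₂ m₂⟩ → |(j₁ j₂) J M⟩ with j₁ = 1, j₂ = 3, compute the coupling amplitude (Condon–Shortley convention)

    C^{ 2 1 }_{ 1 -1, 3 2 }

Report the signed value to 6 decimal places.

+√(10/21) ≈ +0.690066

√[5·2!0!4!/7! · 0!2!5!1!3!1!] = √(480/7)
  +(−1)^2/∏(2,0,0,3,0,1)! = 1/12  (running 1/12)
⟨..|..⟩ = √(480/7)·(1/12) = +0.690066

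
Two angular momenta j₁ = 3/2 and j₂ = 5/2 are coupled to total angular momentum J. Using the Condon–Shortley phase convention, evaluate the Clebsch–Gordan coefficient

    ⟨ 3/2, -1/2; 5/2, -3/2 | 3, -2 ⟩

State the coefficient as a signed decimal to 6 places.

+0.288675  (= +√(1/12))

√[7·1!2!4!/8! · 1!2!1!4!1!5!] = √(48)
  +(−1)^0/∏(0,1,2,1,0,3)! = 1/12  (running 1/12)
  +(−1)^1/∏(1,0,1,0,1,4)! = -1/24  (running 1/24)
⟨..|..⟩ = √(48)·(1/24) = +0.288675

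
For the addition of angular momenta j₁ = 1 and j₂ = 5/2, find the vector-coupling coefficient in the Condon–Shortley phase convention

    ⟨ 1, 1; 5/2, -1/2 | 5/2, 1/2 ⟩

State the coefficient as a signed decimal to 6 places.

√[6·1!1!4!/7! · 2!0!2!3!3!2!] = √(288/35)
  +(−1)^0/∏(0,1,0,2,1,2)! = 1/4  (running 1/4)
⟨..|..⟩ = √(288/35)·(1/4) = +0.717137

+√(18/35) = +0.717137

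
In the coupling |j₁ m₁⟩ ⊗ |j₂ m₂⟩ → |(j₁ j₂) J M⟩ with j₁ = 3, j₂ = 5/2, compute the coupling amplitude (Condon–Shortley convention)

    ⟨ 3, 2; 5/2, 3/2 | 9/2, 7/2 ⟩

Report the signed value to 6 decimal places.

triangle: 1!·5!·4!/11! = 2880/39916800
(j±m)!: 5!·1!·4!·1!·8!·1! = 116121600
prefactor² = (2J+1)·Δ·N² = 921600/11
  k=0: +1/(0!·1!·1!·4!·4!·0!) = 1/576
  k=1: −1/(1!·0!·0!·3!·5!·1!) = -1/720
Σ = 1/2880  ⇒  CG² = 921600/11·1/2880² = 1/99
CG = +√(1/99) = +0.100504

+√(1/99) ≈ +0.100504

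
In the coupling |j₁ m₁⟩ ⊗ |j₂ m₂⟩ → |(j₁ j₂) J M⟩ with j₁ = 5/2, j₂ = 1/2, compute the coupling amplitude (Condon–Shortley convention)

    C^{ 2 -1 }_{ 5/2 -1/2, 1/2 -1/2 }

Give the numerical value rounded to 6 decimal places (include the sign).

√[5·1!4!0!/6! · 2!3!0!1!1!3!] = √(12)
  +(−1)^0/∏(0,1,3,0,1,0)! = 1/6  (running 1/6)
⟨..|..⟩ = √(12)·(1/6) = +0.577350

+0.577350  (= +√(1/3))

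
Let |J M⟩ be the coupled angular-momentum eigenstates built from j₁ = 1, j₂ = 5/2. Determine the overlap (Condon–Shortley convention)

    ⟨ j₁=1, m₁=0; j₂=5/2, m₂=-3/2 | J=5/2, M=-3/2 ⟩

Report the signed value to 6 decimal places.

√[6·1!1!4!/7! · 1!1!1!4!1!4!] = √(576/35)
  +(−1)^0/∏(0,1,1,1,0,3)! = 1/6  (running 1/6)
  +(−1)^1/∏(1,0,0,0,1,4)! = -1/24  (running 1/8)
⟨..|..⟩ = √(576/35)·(1/8) = +0.507093

+0.507093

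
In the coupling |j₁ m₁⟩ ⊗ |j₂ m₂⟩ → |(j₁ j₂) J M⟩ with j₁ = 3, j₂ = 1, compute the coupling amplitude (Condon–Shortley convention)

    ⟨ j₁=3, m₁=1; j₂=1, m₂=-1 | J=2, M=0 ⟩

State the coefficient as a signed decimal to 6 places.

+√(2/7) ≈ +0.534522

√[5·2!4!0!/7! · 4!2!0!2!2!2!] = √(128/7)
  +(−1)^0/∏(0,2,2,0,2,0)! = 1/8  (running 1/8)
⟨..|..⟩ = √(128/7)·(1/8) = +0.534522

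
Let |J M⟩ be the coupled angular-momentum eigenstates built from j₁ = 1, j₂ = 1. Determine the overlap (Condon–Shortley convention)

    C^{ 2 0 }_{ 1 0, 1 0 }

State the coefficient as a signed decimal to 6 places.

+√(2/3) = +0.816497

√[5·0!2!2!/5! · 1!1!1!1!2!2!] = √(2/3)
  +(−1)^0/∏(0,0,1,1,1,1)! = 1  (running 1)
⟨..|..⟩ = √(2/3)·(1) = +0.816497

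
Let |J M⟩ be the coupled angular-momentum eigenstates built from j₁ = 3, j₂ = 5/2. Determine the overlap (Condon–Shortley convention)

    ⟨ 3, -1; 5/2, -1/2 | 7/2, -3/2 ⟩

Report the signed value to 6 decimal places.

√[8·2!4!3!/10! · 2!4!2!3!2!5!] = √(3072/35)
  +(−1)^0/∏(0,2,4,2,0,1)! = 1/96  (running 1/96)
  +(−1)^1/∏(1,1,3,1,1,2)! = -1/12  (running -7/96)
  +(−1)^2/∏(2,0,2,0,2,3)! = 1/48  (running -5/96)
⟨..|..⟩ = √(3072/35)·(-5/96) = -0.487950

-0.487950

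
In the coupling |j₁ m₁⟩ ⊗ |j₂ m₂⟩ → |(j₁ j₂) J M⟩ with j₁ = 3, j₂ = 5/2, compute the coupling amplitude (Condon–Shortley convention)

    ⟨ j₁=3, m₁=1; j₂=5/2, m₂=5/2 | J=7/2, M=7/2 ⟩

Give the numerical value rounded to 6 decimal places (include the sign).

√[8·2!4!3!/10! · 4!2!5!0!7!0!] = √(18432)
  +(−1)^2/∏(2,0,0,3,4,0)! = 1/288  (running 1/288)
⟨..|..⟩ = √(18432)·(1/288) = +0.471405

+0.471405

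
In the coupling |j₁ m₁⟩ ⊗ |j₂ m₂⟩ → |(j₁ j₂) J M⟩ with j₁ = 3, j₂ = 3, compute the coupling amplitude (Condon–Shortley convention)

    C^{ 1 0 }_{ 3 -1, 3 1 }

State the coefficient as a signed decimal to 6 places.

j₁+j₂−J=5  J+j₁−j₂=1  J−j₁+j₂=1  j₁+j₂+J+1=8
(j₁±m₁, j₂±m₂, J±M) = (2,4,4,2,1,1)
P² = 144/7
sum k=3..4:
  [3] −1/12 = -1/12
  [4] +1/24 = 1/24
S = -1/24
C² = P²·S² = 1/28 ; C = -0.188982

-0.188982  (= −√(1/28))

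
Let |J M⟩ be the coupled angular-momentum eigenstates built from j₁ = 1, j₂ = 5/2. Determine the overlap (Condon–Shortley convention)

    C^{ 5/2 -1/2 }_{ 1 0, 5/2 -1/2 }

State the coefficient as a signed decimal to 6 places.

j₁+j₂−J=1  J+j₁−j₂=1  J−j₁+j₂=4  j₁+j₂+J+1=7
(j₁±m₁, j₂±m₂, J±M) = (1,1,2,3,2,3)
P² = 144/35
sum k=0..1:
  [0] +1/4 = 1/4
  [1] −1/6 = -1/6
S = 1/12
C² = P²·S² = 1/35 ; C = +0.169031

+√(1/35) ≈ +0.169031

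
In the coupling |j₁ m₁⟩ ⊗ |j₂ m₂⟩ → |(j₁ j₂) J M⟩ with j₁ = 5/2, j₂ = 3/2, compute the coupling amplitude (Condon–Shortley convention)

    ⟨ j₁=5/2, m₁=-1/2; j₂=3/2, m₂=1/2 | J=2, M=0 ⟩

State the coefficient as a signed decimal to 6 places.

j₁+j₂−J=2  J+j₁−j₂=3  J−j₁+j₂=1  j₁+j₂+J+1=7
(j₁±m₁, j₂±m₂, J±M) = (2,3,2,1,2,2)
P² = 8/7
sum k=1..2:
  [1] −1/2 = -1/2
  [2] +1/4 = 1/4
S = -1/4
C² = P²·S² = 1/14 ; C = -0.267261

-0.267261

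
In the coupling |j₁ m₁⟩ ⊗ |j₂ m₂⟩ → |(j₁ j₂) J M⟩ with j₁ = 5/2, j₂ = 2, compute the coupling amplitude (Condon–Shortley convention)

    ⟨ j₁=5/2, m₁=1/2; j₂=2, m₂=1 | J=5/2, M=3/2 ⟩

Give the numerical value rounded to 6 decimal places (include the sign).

−√(6/35) ≈ -0.414039

√[6·2!3!2!/8! · 3!2!3!1!4!1!] = √(216/35)
  +(−1)^1/∏(1,1,1,2,2,0)! = -1/4  (running -1/4)
  +(−1)^2/∏(2,0,0,1,3,1)! = 1/12  (running -1/6)
⟨..|..⟩ = √(216/35)·(-1/6) = -0.414039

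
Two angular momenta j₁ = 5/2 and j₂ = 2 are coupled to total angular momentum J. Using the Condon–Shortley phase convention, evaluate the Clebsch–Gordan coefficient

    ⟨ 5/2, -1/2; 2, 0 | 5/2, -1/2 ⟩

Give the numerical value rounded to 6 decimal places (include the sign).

-0.478091

√[6·2!3!2!/8! · 2!3!2!2!2!3!] = √(72/35)
  +(−1)^0/∏(0,2,3,2,0,0)! = 1/24  (running 1/24)
  +(−1)^1/∏(1,1,2,1,1,1)! = -1/2  (running -11/24)
  +(−1)^2/∏(2,0,1,0,2,2)! = 1/8  (running -1/3)
⟨..|..⟩ = √(72/35)·(-1/3) = -0.478091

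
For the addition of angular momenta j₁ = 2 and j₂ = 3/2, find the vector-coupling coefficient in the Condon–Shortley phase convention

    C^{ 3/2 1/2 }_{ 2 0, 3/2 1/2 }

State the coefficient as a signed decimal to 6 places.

-0.447214

j₁+j₂−J=2  J+j₁−j₂=2  J−j₁+j₂=1  j₁+j₂+J+1=6
(j₁±m₁, j₂±m₂, J±M) = (2,2,2,1,2,1)
P² = 16/45
sum k=1..2:
  [1] −1/1 = -1
  [2] +1/4 = 1/4
S = -3/4
C² = P²·S² = 1/5 ; C = -0.447214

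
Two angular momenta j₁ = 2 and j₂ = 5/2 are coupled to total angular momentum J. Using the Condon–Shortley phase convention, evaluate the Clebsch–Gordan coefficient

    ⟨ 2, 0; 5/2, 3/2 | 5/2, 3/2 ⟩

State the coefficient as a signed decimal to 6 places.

-0.119523  (= −√(1/70))

√[6·2!2!3!/8! · 2!2!4!1!4!1!] = √(288/35)
  +(−1)^1/∏(1,1,1,3,1,0)! = -1/6  (running -1/6)
  +(−1)^2/∏(2,0,0,2,2,1)! = 1/8  (running -1/24)
⟨..|..⟩ = √(288/35)·(-1/24) = -0.119523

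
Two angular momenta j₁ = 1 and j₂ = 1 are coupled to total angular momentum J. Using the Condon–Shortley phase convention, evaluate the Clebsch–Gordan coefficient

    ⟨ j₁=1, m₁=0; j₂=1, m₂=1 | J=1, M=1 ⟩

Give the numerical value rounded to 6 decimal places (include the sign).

j₁+j₂−J=1  J+j₁−j₂=1  J−j₁+j₂=1  j₁+j₂+J+1=4
(j₁±m₁, j₂±m₂, J±M) = (1,1,2,0,2,0)
P² = 1/2
sum k=1..1:
  [1] −1/1 = -1
S = -1
C² = P²·S² = 1/2 ; C = -0.707107

-0.707107  (= −√(1/2))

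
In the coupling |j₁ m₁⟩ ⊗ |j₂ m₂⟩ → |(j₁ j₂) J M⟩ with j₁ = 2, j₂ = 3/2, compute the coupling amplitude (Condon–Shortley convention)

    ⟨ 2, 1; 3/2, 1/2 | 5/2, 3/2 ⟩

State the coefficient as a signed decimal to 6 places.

triangle: 1!*3!*2!/7! = 12/5040
(j±m)!: 3!*1!*2!*1!*4!*1! = 288
prefactor² = (2J+1)*Δ*N² = 144/35
  k=0: +1/(0!*1!*1!*2!*2!*0!) = 1/4
  k=1: −1/(1!*0!*0!*1!*3!*1!) = -1/6
Σ = 1/12  ⇒  CG² = 144/35*1/12² = 1/35
CG = +√(1/35) = +0.169031

+√(1/35) ≈ +0.169031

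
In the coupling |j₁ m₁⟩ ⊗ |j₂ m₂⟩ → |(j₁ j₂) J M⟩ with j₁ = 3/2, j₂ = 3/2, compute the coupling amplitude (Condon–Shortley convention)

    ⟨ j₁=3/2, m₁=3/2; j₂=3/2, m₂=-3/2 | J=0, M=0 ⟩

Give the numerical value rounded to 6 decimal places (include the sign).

j₁+j₂−J=3  J+j₁−j₂=0  J−j₁+j₂=0  j₁+j₂+J+1=4
(j₁±m₁, j₂±m₂, J±M) = (3,0,0,3,0,0)
P² = 9
sum k=0..0:
  [0] +1/6 = 1/6
S = 1/6
C² = P²·S² = 1/4 ; C = +0.500000

+0.500000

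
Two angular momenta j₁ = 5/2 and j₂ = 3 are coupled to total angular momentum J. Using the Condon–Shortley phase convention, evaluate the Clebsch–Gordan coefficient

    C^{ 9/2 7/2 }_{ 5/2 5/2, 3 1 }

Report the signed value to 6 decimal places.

√[10·1!4!5!/11! · 5!0!4!2!8!1!] = √(1843200/11)
  +(−1)^0/∏(0,1,0,4,4,1)! = 1/576  (running 1/576)
⟨..|..⟩ = √(1843200/11)·(1/576) = +0.710669

+√(50/99) = +0.710669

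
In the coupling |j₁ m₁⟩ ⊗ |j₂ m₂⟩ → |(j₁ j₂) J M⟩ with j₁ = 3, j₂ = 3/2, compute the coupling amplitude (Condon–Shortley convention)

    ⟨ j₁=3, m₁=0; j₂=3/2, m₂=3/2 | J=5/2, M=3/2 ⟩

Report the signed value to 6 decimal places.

+√(9/35) ≈ +0.507093

j₁+j₂−J=2  J+j₁−j₂=4  J−j₁+j₂=1  j₁+j₂+J+1=8
(j₁±m₁, j₂±m₂, J±M) = (3,3,3,0,4,1)
P² = 1296/35
sum k=2..2:
  [2] +1/12 = 1/12
S = 1/12
C² = P²·S² = 9/35 ; C = +0.507093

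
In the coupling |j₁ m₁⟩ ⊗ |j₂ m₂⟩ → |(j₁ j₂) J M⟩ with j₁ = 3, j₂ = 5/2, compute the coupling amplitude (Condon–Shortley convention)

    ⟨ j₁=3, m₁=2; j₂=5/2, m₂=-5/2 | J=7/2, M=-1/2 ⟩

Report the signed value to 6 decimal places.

+0.503953  (= +√(16/63))

triangle: 2!*4!*3!/10! = 288/3628800
(j±m)!: 5!*1!*0!*5!*3!*4! = 2073600
prefactor² = (2J+1)*Δ*N² = 9216/7
  k=0: +1/(0!*2!*1!*0!*3!*3!) = 1/72
Σ = 1/72  ⇒  CG² = 9216/7*1/72² = 16/63
CG = +√(16/63) = +0.503953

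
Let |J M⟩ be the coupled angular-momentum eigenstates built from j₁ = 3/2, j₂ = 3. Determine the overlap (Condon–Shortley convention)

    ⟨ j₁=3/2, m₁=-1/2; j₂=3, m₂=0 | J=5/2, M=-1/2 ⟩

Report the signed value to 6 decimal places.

-0.414039

√[6·2!1!4!/8! · 1!2!3!3!2!3!] = √(216/35)
  +(−1)^1/∏(1,1,1,2,0,2)! = -1/4  (running -1/4)
  +(−1)^2/∏(2,0,0,1,1,3)! = 1/12  (running -1/6)
⟨..|..⟩ = √(216/35)·(-1/6) = -0.414039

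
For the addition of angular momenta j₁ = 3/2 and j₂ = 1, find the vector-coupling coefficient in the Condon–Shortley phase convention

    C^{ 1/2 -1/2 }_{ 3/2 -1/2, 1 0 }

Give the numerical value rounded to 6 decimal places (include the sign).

triangle: 2!×1!×0!/4! = 2/24
(j±m)!: 1!×2!×1!×1!×0!×1! = 2
prefactor² = (2J+1)×Δ×N² = 1/3
  k=1: −1/(1!×1!×1!×0!×0!×0!) = -1
Σ = -1  ⇒  CG² = 1/3×(-1)² = 1/3
CG = −√(1/3) = -0.577350

−√(1/3) = -0.577350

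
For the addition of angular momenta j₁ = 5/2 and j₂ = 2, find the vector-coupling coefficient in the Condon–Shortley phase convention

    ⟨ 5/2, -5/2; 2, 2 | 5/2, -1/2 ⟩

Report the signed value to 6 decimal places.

+0.462910  (= +√(3/14))

triangle: 2!×3!×2!/8! = 24/40320
(j±m)!: 0!×5!×4!×0!×2!×3! = 34560
prefactor² = (2J+1)×Δ×N² = 864/7
  k=2: +1/(2!×0!×3!×2!×0!×0!) = 1/24
Σ = 1/24  ⇒  CG² = 864/7×1/24² = 3/14
CG = +√(3/14) = +0.462910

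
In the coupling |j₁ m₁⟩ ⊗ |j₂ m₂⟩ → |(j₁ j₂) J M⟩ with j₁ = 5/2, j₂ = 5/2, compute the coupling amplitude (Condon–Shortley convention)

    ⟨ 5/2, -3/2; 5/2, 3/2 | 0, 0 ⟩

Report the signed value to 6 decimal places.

+√(1/6) ≈ +0.408248

√[1·5!0!0!/6! · 1!4!4!1!0!0!] = √(96)
  +(−1)^4/∏(4,1,0,0,0,0)! = 1/24  (running 1/24)
⟨..|..⟩ = √(96)·(1/24) = +0.408248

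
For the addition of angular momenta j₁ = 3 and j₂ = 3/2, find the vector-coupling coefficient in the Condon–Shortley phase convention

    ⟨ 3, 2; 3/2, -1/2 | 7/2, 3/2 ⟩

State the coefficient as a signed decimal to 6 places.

+√(3/7) ≈ +0.654654

√[8·1!5!2!/9! · 5!1!1!2!5!2!] = √(6400/21)
  +(−1)^0/∏(0,1,1,1,4,1)! = 1/24  (running 1/24)
  +(−1)^1/∏(1,0,0,0,5,2)! = -1/240  (running 3/80)
⟨..|..⟩ = √(6400/21)·(3/80) = +0.654654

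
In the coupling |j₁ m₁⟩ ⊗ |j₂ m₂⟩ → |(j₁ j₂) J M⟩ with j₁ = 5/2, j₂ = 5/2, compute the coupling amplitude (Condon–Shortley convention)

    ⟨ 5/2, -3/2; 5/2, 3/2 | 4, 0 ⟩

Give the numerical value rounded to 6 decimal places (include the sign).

-0.566947

√[9·1!4!4!/10! · 1!4!4!1!4!4!] = √(82944/175)
  +(−1)^0/∏(0,1,4,4,0,0)! = 1/576  (running 1/576)
  +(−1)^1/∏(1,0,3,3,1,1)! = -1/36  (running -5/192)
⟨..|..⟩ = √(82944/175)·(-5/192) = -0.566947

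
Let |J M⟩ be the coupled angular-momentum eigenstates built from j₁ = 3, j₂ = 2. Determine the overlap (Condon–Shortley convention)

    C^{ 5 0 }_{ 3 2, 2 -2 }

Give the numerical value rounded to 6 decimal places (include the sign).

+√(1/42) ≈ +0.154303

√[11·0!6!4!/11! · 5!1!0!4!5!5!] = √(1382400/7)
  +(−1)^0/∏(0,0,1,0,5,4)! = 1/2880  (running 1/2880)
⟨..|..⟩ = √(1382400/7)·(1/2880) = +0.154303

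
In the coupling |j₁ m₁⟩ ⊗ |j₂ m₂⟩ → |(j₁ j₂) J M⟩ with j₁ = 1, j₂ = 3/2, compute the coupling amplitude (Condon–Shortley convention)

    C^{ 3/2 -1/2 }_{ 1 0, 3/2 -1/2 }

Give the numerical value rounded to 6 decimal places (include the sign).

+0.258199  (= +√(1/15))

√[4·1!1!2!/5! · 1!1!1!2!1!2!] = √(4/15)
  +(−1)^0/∏(0,1,1,1,0,1)! = 1  (running 1)
  +(−1)^1/∏(1,0,0,0,1,2)! = -1/2  (running 1/2)
⟨..|..⟩ = √(4/15)·(1/2) = +0.258199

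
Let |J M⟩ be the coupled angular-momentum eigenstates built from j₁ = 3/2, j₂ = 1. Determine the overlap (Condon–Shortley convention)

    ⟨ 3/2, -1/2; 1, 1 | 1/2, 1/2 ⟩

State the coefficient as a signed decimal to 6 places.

triangle: 2!*1!*0!/4! = 2/24
(j±m)!: 1!*2!*2!*0!*1!*0! = 4
prefactor² = (2J+1)*Δ*N² = 2/3
  k=2: +1/(2!*0!*0!*0!*1!*0!) = 1/2
Σ = 1/2  ⇒  CG² = 2/3*1/2² = 1/6
CG = +√(1/6) = +0.408248

+√(1/6) ≈ +0.408248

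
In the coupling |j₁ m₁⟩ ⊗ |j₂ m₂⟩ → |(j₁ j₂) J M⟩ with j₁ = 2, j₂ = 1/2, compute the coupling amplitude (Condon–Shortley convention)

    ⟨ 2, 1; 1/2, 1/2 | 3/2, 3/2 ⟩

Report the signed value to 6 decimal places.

j₁+j₂−J=1  J+j₁−j₂=3  J−j₁+j₂=0  j₁+j₂+J+1=5
(j₁±m₁, j₂±m₂, J±M) = (3,1,1,0,3,0)
P² = 36/5
sum k=1..1:
  [1] −1/6 = -1/6
S = -1/6
C² = P²·S² = 1/5 ; C = -0.447214

-0.447214  (= −√(1/5))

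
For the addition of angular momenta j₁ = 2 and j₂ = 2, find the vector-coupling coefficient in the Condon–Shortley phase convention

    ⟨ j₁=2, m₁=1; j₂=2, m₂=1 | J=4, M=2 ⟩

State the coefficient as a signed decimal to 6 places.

j₁+j₂−J=0  J+j₁−j₂=4  J−j₁+j₂=4  j₁+j₂+J+1=9
(j₁±m₁, j₂±m₂, J±M) = (3,1,3,1,6,2)
P² = 5184/7
sum k=0..0:
  [0] +1/36 = 1/36
S = 1/36
C² = P²·S² = 4/7 ; C = +0.755929

+0.755929  (= +√(4/7))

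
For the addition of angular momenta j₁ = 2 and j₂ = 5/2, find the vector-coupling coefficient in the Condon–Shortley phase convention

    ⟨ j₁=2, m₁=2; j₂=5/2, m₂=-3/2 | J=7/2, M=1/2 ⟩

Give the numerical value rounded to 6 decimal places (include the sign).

triangle: 1!·3!·4!/9! = 144/362880
(j±m)!: 4!·0!·1!·4!·4!·3! = 82944
prefactor² = (2J+1)·Δ·N² = 9216/35
  k=0: +1/(0!·1!·0!·1!·3!·3!) = 1/36
Σ = 1/36  ⇒  CG² = 9216/35·1/36² = 64/315
CG = +√(64/315) = +0.450749

+√(64/315) = +0.450749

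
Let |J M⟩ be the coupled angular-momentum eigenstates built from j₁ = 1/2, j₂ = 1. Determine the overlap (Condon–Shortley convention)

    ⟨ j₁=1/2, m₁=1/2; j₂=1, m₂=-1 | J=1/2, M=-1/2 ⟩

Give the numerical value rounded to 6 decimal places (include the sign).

+0.816497

√[2·1!0!1!/3! · 1!0!0!2!0!1!] = √(2/3)
  +(−1)^0/∏(0,1,0,0,0,1)! = 1  (running 1)
⟨..|..⟩ = √(2/3)·(1) = +0.816497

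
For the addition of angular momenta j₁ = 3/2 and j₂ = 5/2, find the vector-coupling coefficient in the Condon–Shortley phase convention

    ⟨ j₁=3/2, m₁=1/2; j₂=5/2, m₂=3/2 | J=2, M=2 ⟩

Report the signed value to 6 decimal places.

triangle: 2!·1!·3!/7! = 12/5040
(j±m)!: 2!·1!·4!·1!·4!·0! = 1152
prefactor² = (2J+1)·Δ·N² = 96/7
  k=1: −1/(1!·1!·0!·3!·1!·0!) = -1/6
Σ = -1/6  ⇒  CG² = 96/7·(-1/6)² = 8/21
CG = −√(8/21) = -0.617213

-0.617213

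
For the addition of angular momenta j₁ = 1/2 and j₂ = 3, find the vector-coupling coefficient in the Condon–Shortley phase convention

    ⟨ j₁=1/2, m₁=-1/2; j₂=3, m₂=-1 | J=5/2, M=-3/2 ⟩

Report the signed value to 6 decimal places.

−√(2/7) = -0.534522

triangle: 1!·0!·5!/7! = 120/5040
(j±m)!: 0!·1!·2!·4!·1!·4! = 1152
prefactor² = (2J+1)·Δ·N² = 1152/7
  k=1: −1/(1!·0!·0!·1!·0!·4!) = -1/24
Σ = -1/24  ⇒  CG² = 1152/7·(-1/24)² = 2/7
CG = −√(2/7) = -0.534522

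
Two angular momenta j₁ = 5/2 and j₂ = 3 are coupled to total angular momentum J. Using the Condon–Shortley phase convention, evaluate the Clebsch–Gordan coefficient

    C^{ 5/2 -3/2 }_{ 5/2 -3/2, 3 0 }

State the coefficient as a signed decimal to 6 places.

+√(7/30) ≈ +0.483046

j₁+j₂−J=3  J+j₁−j₂=2  J−j₁+j₂=3  j₁+j₂+J+1=9
(j₁±m₁, j₂±m₂, J±M) = (1,4,3,3,1,4)
P² = 864/35
sum k=2..3:
  [2] +1/8 = 1/8
  [3] −1/36 = -1/36
S = 7/72
C² = P²·S² = 7/30 ; C = +0.483046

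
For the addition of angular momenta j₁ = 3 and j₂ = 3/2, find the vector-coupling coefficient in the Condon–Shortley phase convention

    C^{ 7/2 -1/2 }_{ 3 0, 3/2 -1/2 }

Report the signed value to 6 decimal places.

+0.308607  (= +√(2/21))

j₁+j₂−J=1  J+j₁−j₂=5  J−j₁+j₂=2  j₁+j₂+J+1=9
(j₁±m₁, j₂±m₂, J±M) = (3,3,1,2,3,4)
P² = 384/7
sum k=0..1:
  [0] +1/12 = 1/12
  [1] −1/24 = -1/24
S = 1/24
C² = P²·S² = 2/21 ; C = +0.308607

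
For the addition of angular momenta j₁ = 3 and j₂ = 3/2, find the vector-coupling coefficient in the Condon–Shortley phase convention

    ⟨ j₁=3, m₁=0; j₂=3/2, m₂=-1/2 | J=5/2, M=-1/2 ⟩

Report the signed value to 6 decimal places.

−√(6/35) ≈ -0.414039

√[6·2!4!1!/8! · 3!3!1!2!2!3!] = √(216/35)
  +(−1)^0/∏(0,2,3,1,1,0)! = 1/12  (running 1/12)
  +(−1)^1/∏(1,1,2,0,2,1)! = -1/4  (running -1/6)
⟨..|..⟩ = √(216/35)·(-1/6) = -0.414039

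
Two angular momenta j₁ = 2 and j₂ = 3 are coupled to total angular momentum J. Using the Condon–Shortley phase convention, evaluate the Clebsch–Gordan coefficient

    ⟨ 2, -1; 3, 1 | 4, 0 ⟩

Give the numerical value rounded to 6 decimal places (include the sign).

triangle: 1!×3!×5!/10! = 720/3628800
(j±m)!: 1!×3!×4!×2!×4!×4! = 165888
prefactor² = (2J+1)×Δ×N² = 10368/35
  k=0: +1/(0!×1!×3!×4!×0!×1!) = 1/144
  k=1: −1/(1!×0!×2!×3!×1!×2!) = -1/24
Σ = -5/144  ⇒  CG² = 10368/35×(-5/144)² = 5/14
CG = −√(5/14) = -0.597614

−√(5/14) ≈ -0.597614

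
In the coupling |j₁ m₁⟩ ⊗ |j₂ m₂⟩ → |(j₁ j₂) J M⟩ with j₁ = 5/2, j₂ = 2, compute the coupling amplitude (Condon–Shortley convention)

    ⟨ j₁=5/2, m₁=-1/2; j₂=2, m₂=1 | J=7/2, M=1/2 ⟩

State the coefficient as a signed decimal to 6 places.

√[8·1!4!3!/9! · 2!3!3!1!4!3!] = √(1152/35)
  +(−1)^0/∏(0,1,3,3,1,0)! = 1/36  (running 1/36)
  +(−1)^1/∏(1,0,2,2,2,1)! = -1/8  (running -7/72)
⟨..|..⟩ = √(1152/35)·(-7/72) = -0.557773

-0.557773  (= −√(14/45))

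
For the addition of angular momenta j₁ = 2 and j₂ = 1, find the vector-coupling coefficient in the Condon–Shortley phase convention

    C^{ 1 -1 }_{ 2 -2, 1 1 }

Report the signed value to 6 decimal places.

+√(3/5) ≈ +0.774597

j₁+j₂−J=2  J+j₁−j₂=2  J−j₁+j₂=0  j₁+j₂+J+1=5
(j₁±m₁, j₂±m₂, J±M) = (0,4,2,0,0,2)
P² = 48/5
sum k=2..2:
  [2] +1/4 = 1/4
S = 1/4
C² = P²·S² = 3/5 ; C = +0.774597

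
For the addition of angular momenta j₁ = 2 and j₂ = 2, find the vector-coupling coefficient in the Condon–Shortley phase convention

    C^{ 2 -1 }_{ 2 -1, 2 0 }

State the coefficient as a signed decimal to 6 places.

triangle: 2!*2!*2!/7! = 8/5040
(j±m)!: 1!*3!*2!*2!*1!*3! = 144
prefactor² = (2J+1)*Δ*N² = 8/7
  k=1: −1/(1!*1!*2!*1!*0!*1!) = -1/2
  k=2: +1/(2!*0!*1!*0!*1!*2!) = 1/4
Σ = -1/4  ⇒  CG² = 8/7*(-1/4)² = 1/14
CG = −√(1/14) = -0.267261

−√(1/14) ≈ -0.267261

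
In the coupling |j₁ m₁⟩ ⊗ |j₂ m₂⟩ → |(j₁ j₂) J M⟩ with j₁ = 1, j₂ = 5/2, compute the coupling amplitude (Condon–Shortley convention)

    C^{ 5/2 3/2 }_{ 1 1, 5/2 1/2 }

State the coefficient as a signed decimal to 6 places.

+0.676123

triangle: 1!×1!×4!/7! = 24/5040
(j±m)!: 2!×0!×3!×2!×4!×1! = 576
prefactor² = (2J+1)×Δ×N² = 576/35
  k=0: +1/(0!×1!×0!×3!×1!×1!) = 1/6
Σ = 1/6  ⇒  CG² = 576/35×1/6² = 16/35
CG = +√(16/35) = +0.676123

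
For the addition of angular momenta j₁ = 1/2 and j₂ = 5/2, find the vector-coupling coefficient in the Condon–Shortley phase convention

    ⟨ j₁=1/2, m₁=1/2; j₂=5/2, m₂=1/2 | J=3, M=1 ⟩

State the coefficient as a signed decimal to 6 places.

+√(2/3) ≈ +0.816497

j₁+j₂−J=0  J+j₁−j₂=1  J−j₁+j₂=5  j₁+j₂+J+1=7
(j₁±m₁, j₂±m₂, J±M) = (1,0,3,2,4,2)
P² = 96
sum k=0..0:
  [0] +1/12 = 1/12
S = 1/12
C² = P²·S² = 2/3 ; C = +0.816497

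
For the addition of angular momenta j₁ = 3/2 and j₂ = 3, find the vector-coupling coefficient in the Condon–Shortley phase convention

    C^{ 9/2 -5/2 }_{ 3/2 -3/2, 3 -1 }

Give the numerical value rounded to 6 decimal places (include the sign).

+0.645497

√[10·0!3!6!/10! · 0!3!2!4!2!7!] = √(34560)
  +(−1)^0/∏(0,0,3,2,0,4)! = 1/288  (running 1/288)
⟨..|..⟩ = √(34560)·(1/288) = +0.645497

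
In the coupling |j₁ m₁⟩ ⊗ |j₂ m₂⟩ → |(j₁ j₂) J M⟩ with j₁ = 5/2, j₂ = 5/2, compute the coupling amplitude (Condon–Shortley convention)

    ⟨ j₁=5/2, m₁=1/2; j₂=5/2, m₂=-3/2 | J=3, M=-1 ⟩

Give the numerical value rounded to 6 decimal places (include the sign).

j₁+j₂−J=2  J+j₁−j₂=3  J−j₁+j₂=3  j₁+j₂+J+1=9
(j₁±m₁, j₂±m₂, J±M) = (3,2,1,4,2,4)
P² = 96/5
sum k=0..1:
  [0] +1/8 = 1/8
  [1] −1/12 = -1/12
S = 1/24
C² = P²·S² = 1/30 ; C = +0.182574

+√(1/30) ≈ +0.182574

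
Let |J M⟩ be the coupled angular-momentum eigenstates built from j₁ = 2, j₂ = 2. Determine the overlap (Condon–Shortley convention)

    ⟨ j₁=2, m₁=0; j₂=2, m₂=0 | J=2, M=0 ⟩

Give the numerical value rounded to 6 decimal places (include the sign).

j₁+j₂−J=2  J+j₁−j₂=2  J−j₁+j₂=2  j₁+j₂+J+1=7
(j₁±m₁, j₂±m₂, J±M) = (2,2,2,2,2,2)
P² = 32/63
sum k=0..2:
  [0] +1/8 = 1/8
  [1] −1/1 = -1
  [2] +1/8 = 1/8
S = -3/4
C² = P²·S² = 2/7 ; C = -0.534522

−√(2/7) = -0.534522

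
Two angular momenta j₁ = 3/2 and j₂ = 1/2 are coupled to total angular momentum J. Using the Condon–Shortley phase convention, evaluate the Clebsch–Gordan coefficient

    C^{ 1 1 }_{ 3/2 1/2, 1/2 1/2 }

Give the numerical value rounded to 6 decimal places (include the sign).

-0.500000  (= −√(1/4))

√[3·1!2!0!/4! · 2!1!1!0!2!0!] = √(1)
  +(−1)^1/∏(1,0,0,0,2,0)! = -1/2  (running -1/2)
⟨..|..⟩ = √(1)·(-1/2) = -0.500000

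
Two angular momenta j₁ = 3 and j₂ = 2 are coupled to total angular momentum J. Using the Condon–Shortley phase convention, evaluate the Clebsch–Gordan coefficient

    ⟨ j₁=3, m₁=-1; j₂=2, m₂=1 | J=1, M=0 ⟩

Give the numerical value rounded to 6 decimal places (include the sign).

√[3·4!2!0!/7! · 2!4!3!1!1!1!] = √(288/35)
  +(−1)^3/∏(3,1,1,0,1,0)! = -1/6  (running -1/6)
⟨..|..⟩ = √(288/35)·(-1/6) = -0.478091

-0.478091  (= −√(8/35))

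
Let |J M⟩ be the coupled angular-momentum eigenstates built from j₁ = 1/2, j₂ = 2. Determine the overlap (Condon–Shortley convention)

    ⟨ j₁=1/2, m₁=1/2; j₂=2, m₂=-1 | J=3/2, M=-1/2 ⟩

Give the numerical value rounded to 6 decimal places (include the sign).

+√(3/5) ≈ +0.774597

√[4·1!0!3!/5! · 1!0!1!3!1!2!] = √(12/5)
  +(−1)^0/∏(0,1,0,1,0,2)! = 1/2  (running 1/2)
⟨..|..⟩ = √(12/5)·(1/2) = +0.774597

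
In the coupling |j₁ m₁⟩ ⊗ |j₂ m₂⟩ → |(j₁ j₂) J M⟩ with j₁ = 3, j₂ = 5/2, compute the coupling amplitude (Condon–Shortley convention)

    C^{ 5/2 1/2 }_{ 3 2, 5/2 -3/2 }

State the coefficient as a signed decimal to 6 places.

j₁+j₂−J=3  J+j₁−j₂=3  J−j₁+j₂=2  j₁+j₂+J+1=9
(j₁±m₁, j₂±m₂, J±M) = (5,1,1,4,3,2)
P² = 288/7
sum k=0..1:
  [0] +1/12 = 1/12
  [1] −1/24 = -1/24
S = 1/24
C² = P²·S² = 1/14 ; C = +0.267261

+√(1/14) ≈ +0.267261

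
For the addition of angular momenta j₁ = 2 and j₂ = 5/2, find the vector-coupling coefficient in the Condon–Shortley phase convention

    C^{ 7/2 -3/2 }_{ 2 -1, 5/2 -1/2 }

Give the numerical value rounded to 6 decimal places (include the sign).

triangle: 1!·3!·4!/9! = 144/362880
(j±m)!: 1!·3!·2!·3!·2!·5! = 17280
prefactor² = (2J+1)·Δ·N² = 384/7
  k=0: +1/(0!·1!·3!·2!·0!·2!) = 1/24
  k=1: −1/(1!·0!·2!·1!·1!·3!) = -1/12
Σ = -1/24  ⇒  CG² = 384/7·(-1/24)² = 2/21
CG = −√(2/21) = -0.308607

−√(2/21) ≈ -0.308607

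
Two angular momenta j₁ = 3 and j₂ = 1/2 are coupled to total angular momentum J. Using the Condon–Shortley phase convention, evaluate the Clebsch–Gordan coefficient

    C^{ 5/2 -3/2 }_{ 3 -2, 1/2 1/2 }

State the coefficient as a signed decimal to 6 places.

triangle: 1!×5!×0!/7! = 120/5040
(j±m)!: 1!×5!×1!×0!×1!×4! = 2880
prefactor² = (2J+1)×Δ×N² = 2880/7
  k=1: −1/(1!×0!×4!×0!×1!×0!) = -1/24
Σ = -1/24  ⇒  CG² = 2880/7×(-1/24)² = 5/7
CG = −√(5/7) = -0.845154

−√(5/7) ≈ -0.845154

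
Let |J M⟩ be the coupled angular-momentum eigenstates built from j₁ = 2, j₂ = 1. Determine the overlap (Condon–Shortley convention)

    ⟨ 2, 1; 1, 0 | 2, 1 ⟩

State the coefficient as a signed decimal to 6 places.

√[5·1!3!1!/6! · 3!1!1!1!3!1!] = √(3/2)
  +(−1)^0/∏(0,1,1,1,2,0)! = 1/2  (running 1/2)
  +(−1)^1/∏(1,0,0,0,3,1)! = -1/6  (running 1/3)
⟨..|..⟩ = √(3/2)·(1/3) = +0.408248

+√(1/6) ≈ +0.408248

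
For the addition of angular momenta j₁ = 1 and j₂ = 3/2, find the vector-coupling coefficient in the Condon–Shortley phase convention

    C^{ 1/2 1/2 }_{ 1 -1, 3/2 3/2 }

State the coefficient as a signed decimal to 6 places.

+√(1/2) ≈ +0.707107

triangle: 2!×0!×1!/4! = 2/24
(j±m)!: 0!×2!×3!×0!×1!×0! = 12
prefactor² = (2J+1)×Δ×N² = 2
  k=2: +1/(2!×0!×0!×1!×0!×0!) = 1/2
Σ = 1/2  ⇒  CG² = 2×1/2² = 1/2
CG = +√(1/2) = +0.707107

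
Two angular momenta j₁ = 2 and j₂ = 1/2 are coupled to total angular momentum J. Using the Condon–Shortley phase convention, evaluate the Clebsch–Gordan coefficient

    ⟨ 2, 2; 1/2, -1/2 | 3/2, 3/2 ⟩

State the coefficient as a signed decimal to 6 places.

j₁+j₂−J=1  J+j₁−j₂=3  J−j₁+j₂=0  j₁+j₂+J+1=5
(j₁±m₁, j₂±m₂, J±M) = (4,0,0,1,3,0)
P² = 144/5
sum k=0..0:
  [0] +1/6 = 1/6
S = 1/6
C² = P²·S² = 4/5 ; C = +0.894427

+0.894427  (= +√(4/5))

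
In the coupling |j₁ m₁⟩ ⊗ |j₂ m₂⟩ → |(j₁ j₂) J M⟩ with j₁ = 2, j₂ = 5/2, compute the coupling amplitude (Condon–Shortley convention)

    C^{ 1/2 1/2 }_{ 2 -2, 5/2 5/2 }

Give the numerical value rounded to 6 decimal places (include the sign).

+√(1/3) = +0.577350

j₁+j₂−J=4  J+j₁−j₂=0  J−j₁+j₂=1  j₁+j₂+J+1=6
(j₁±m₁, j₂±m₂, J±M) = (0,4,5,0,1,0)
P² = 192
sum k=4..4:
  [4] +1/24 = 1/24
S = 1/24
C² = P²·S² = 1/3 ; C = +0.577350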